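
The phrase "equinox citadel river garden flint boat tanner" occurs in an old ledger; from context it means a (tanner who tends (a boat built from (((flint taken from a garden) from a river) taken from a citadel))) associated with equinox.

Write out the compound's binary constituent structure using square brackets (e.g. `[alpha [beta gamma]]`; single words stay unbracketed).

At the top level: head "tanner" (specifically "citadel river garden flint boat tanner"); modifier "equinox".
Inside "citadel river garden flint boat tanner": head "tanner", modifier "citadel river garden flint boat".
Inside "citadel river garden flint boat": head "boat", modifier "citadel river garden flint".
Inside "citadel river garden flint": head "flint" (specifically "river garden flint"), modifier "citadel".
Inside "river garden flint": head "flint" (specifically "garden flint"), modifier "river".
Inside "garden flint": head "flint", modifier "garden".
So the structure is [equinox [[[citadel [river [garden flint]]] boat] tanner]].

[equinox [[[citadel [river [garden flint]]] boat] tanner]]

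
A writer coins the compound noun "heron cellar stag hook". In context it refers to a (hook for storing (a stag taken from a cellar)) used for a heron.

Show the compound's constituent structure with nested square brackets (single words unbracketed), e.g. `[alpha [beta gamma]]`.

Overall it is a kind of hook (specifically "cellar stag hook"); the modifier is "heron".
Inside "cellar stag hook": head "hook", modifier "cellar stag".
Inside "cellar stag": head "stag", modifier "cellar".
Putting it together: [heron [[cellar stag] hook]].

[heron [[cellar stag] hook]]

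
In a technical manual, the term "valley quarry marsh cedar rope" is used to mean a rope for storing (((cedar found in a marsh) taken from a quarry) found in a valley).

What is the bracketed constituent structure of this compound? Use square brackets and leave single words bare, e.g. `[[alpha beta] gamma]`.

[[valley [quarry [marsh cedar]]] rope]

The outermost head in the paraphrase is "rope", modified by "valley quarry marsh cedar".
"valley quarry marsh cedar" → head "cedar" (specifically "quarry marsh cedar"), modifier "valley".
"quarry marsh cedar" → head "cedar" (specifically "marsh cedar"), modifier "quarry".
"marsh cedar" → head "cedar", modifier "marsh".
Assembled: [[valley [quarry [marsh cedar]]] rope].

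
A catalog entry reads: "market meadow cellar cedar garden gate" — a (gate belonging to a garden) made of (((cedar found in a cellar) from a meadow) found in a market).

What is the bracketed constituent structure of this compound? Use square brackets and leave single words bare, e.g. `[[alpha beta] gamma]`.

[[market [meadow [cellar cedar]]] [garden gate]]

At the top level: head "gate" (specifically "garden gate"); modifier "market meadow cellar cedar".
Within "market meadow cellar cedar", the head is "cedar" (specifically "meadow cellar cedar") and the modifier is "market".
Within "meadow cellar cedar", the head is "cedar" (specifically "cellar cedar") and the modifier is "meadow".
Within "cellar cedar", the head is "cedar" and the modifier is "cellar".
Within "garden gate", the head is "gate" and the modifier is "garden".
Putting it together: [[market [meadow [cellar cedar]]] [garden gate]].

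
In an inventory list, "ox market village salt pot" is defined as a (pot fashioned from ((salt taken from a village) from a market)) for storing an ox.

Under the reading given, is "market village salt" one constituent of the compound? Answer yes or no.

yes

The paraphrase groups the words so that "market village salt" is one unit: it corresponds to a single parenthesized sub-phrase.
The full structure is [ox [[market [village salt]] pot]], in which [market village salt] is a constituent.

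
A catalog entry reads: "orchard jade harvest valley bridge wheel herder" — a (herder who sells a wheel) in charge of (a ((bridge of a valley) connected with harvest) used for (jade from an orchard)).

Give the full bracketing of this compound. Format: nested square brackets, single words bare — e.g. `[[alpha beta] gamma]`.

[[[orchard jade] [harvest [valley bridge]]] [wheel herder]]

Overall it is a kind of herder (specifically "wheel herder"); the modifier is "orchard jade harvest valley bridge".
Inside "orchard jade harvest valley bridge": head "bridge" (specifically "harvest valley bridge"), modifier "orchard jade".
Inside "orchard jade": head "jade", modifier "orchard".
Inside "harvest valley bridge": head "bridge" (specifically "valley bridge"), modifier "harvest".
Inside "valley bridge": head "bridge", modifier "valley".
Inside "wheel herder": head "herder", modifier "wheel".
Assembled: [[[orchard jade] [harvest [valley bridge]]] [wheel herder]].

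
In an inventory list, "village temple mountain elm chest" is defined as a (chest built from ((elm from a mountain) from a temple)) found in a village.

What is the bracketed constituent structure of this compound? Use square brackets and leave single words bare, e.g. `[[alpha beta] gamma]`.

[village [[temple [mountain elm]] chest]]

At the top level: head "chest" (specifically "temple mountain elm chest"); modifier "village".
"temple mountain elm chest" → head "chest", modifier "temple mountain elm".
"temple mountain elm" → head "elm" (specifically "mountain elm"), modifier "temple".
"mountain elm" → head "elm", modifier "mountain".
Putting it together: [village [[temple [mountain elm]] chest]].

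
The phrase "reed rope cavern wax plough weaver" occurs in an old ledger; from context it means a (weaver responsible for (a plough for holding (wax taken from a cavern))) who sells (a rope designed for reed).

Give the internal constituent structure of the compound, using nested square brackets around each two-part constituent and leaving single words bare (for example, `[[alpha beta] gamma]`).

[[reed rope] [[[cavern wax] plough] weaver]]

The outermost head in the paraphrase is "weaver" (specifically "cavern wax plough weaver"), modified by "reed rope".
"reed rope" → head "rope", modifier "reed".
"cavern wax plough weaver" → head "weaver", modifier "cavern wax plough".
"cavern wax plough" → head "plough", modifier "cavern wax".
"cavern wax" → head "wax", modifier "cavern".
Assembled: [[reed rope] [[[cavern wax] plough] weaver]].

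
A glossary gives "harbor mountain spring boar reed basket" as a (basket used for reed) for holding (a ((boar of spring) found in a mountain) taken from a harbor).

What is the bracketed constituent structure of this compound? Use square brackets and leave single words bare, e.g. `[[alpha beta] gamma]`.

The outermost head in the paraphrase is "basket" (specifically "reed basket"), modified by "harbor mountain spring boar".
"harbor mountain spring boar" → head "boar" (specifically "mountain spring boar"), modifier "harbor".
"mountain spring boar" → head "boar" (specifically "spring boar"), modifier "mountain".
"spring boar" → head "boar", modifier "spring".
"reed basket" → head "basket", modifier "reed".
So the structure is [[harbor [mountain [spring boar]]] [reed basket]].

[[harbor [mountain [spring boar]]] [reed basket]]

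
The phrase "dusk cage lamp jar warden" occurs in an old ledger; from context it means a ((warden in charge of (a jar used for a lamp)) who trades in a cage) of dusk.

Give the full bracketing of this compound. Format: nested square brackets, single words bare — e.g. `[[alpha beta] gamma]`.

The outermost head in the paraphrase is "warden" (specifically "cage lamp jar warden"), modified by "dusk".
Within "cage lamp jar warden", the head is "warden" (specifically "lamp jar warden") and the modifier is "cage".
Within "lamp jar warden", the head is "warden" and the modifier is "lamp jar".
Within "lamp jar", the head is "jar" and the modifier is "lamp".
Putting it together: [dusk [cage [[lamp jar] warden]]].

[dusk [cage [[lamp jar] warden]]]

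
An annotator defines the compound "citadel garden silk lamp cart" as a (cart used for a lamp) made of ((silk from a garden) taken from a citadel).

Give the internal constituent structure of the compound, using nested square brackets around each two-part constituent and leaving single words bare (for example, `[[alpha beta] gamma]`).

[[citadel [garden silk]] [lamp cart]]

Overall it is a kind of cart (specifically "lamp cart"); the modifier is "citadel garden silk".
Inside "citadel garden silk": head "silk" (specifically "garden silk"), modifier "citadel".
Inside "garden silk": head "silk", modifier "garden".
Inside "lamp cart": head "cart", modifier "lamp".
So the structure is [[citadel [garden silk]] [lamp cart]].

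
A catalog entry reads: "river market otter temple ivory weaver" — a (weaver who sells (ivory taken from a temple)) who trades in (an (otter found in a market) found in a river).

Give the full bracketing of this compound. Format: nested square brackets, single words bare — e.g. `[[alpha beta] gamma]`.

The outermost head in the paraphrase is "weaver" (specifically "temple ivory weaver"), modified by "river market otter".
"river market otter" → head "otter" (specifically "market otter"), modifier "river".
"market otter" → head "otter", modifier "market".
"temple ivory weaver" → head "weaver", modifier "temple ivory".
"temple ivory" → head "ivory", modifier "temple".
Assembled: [[river [market otter]] [[temple ivory] weaver]].

[[river [market otter]] [[temple ivory] weaver]]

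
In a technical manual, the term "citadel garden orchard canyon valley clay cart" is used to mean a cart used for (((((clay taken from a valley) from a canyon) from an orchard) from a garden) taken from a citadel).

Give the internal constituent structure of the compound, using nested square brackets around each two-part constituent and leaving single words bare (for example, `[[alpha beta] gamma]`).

[[citadel [garden [orchard [canyon [valley clay]]]]] cart]

At the top level: head "cart"; modifier "citadel garden orchard canyon valley clay".
Within "citadel garden orchard canyon valley clay", the head is "clay" (specifically "garden orchard canyon valley clay") and the modifier is "citadel".
Within "garden orchard canyon valley clay", the head is "clay" (specifically "orchard canyon valley clay") and the modifier is "garden".
Within "orchard canyon valley clay", the head is "clay" (specifically "canyon valley clay") and the modifier is "orchard".
Within "canyon valley clay", the head is "clay" (specifically "valley clay") and the modifier is "canyon".
Within "valley clay", the head is "clay" and the modifier is "valley".
Assembled: [[citadel [garden [orchard [canyon [valley clay]]]]] cart].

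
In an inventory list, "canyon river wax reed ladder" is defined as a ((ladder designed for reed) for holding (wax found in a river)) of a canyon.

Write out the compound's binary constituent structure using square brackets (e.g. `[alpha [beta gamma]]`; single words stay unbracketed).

The outermost head in the paraphrase is "ladder" (specifically "river wax reed ladder"), modified by "canyon".
Within "river wax reed ladder", the head is "ladder" (specifically "reed ladder") and the modifier is "river wax".
Within "river wax", the head is "wax" and the modifier is "river".
Within "reed ladder", the head is "ladder" and the modifier is "reed".
Putting it together: [canyon [[river wax] [reed ladder]]].

[canyon [[river wax] [reed ladder]]]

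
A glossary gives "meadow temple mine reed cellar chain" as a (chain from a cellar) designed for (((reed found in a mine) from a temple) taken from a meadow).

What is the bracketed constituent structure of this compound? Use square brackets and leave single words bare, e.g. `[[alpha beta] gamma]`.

Whole compound: head "chain" (specifically "cellar chain"), modifier "meadow temple mine reed".
"meadow temple mine reed" → head "reed" (specifically "temple mine reed"), modifier "meadow".
"temple mine reed" → head "reed" (specifically "mine reed"), modifier "temple".
"mine reed" → head "reed", modifier "mine".
"cellar chain" → head "chain", modifier "cellar".
Putting it together: [[meadow [temple [mine reed]]] [cellar chain]].

[[meadow [temple [mine reed]]] [cellar chain]]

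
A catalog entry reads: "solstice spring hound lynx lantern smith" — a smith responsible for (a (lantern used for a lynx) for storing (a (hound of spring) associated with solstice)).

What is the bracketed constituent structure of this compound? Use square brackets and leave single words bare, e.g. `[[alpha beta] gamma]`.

[[[solstice [spring hound]] [lynx lantern]] smith]

Overall it is a kind of smith; the modifier is "solstice spring hound lynx lantern".
Inside "solstice spring hound lynx lantern": head "lantern" (specifically "lynx lantern"), modifier "solstice spring hound".
Inside "solstice spring hound": head "hound" (specifically "spring hound"), modifier "solstice".
Inside "spring hound": head "hound", modifier "spring".
Inside "lynx lantern": head "lantern", modifier "lynx".
Assembled: [[[solstice [spring hound]] [lynx lantern]] smith].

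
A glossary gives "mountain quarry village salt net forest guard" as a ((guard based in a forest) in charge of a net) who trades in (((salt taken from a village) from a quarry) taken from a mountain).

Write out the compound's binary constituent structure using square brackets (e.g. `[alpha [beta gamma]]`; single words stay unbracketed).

[[mountain [quarry [village salt]]] [net [forest guard]]]

Overall it is a kind of guard (specifically "net forest guard"); the modifier is "mountain quarry village salt".
Inside "mountain quarry village salt": head "salt" (specifically "quarry village salt"), modifier "mountain".
Inside "quarry village salt": head "salt" (specifically "village salt"), modifier "quarry".
Inside "village salt": head "salt", modifier "village".
Inside "net forest guard": head "guard" (specifically "forest guard"), modifier "net".
Inside "forest guard": head "guard", modifier "forest".
So the structure is [[mountain [quarry [village salt]]] [net [forest guard]]].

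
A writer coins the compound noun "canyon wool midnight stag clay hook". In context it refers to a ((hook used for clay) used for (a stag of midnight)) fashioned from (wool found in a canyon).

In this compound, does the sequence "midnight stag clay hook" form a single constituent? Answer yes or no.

yes

The paraphrase groups the words so that "midnight stag clay hook" is one unit: it corresponds to a single parenthesized sub-phrase.
The full structure is [[canyon wool] [[midnight stag] [clay hook]]], in which [midnight stag clay hook] is a constituent.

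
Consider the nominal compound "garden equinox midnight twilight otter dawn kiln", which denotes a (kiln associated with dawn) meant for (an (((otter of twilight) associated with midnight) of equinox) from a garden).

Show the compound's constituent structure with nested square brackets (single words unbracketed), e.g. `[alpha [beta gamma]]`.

[[garden [equinox [midnight [twilight otter]]]] [dawn kiln]]

Whole compound: head "kiln" (specifically "dawn kiln"), modifier "garden equinox midnight twilight otter".
"garden equinox midnight twilight otter" → head "otter" (specifically "equinox midnight twilight otter"), modifier "garden".
"equinox midnight twilight otter" → head "otter" (specifically "midnight twilight otter"), modifier "equinox".
"midnight twilight otter" → head "otter" (specifically "twilight otter"), modifier "midnight".
"twilight otter" → head "otter", modifier "twilight".
"dawn kiln" → head "kiln", modifier "dawn".
So the structure is [[garden [equinox [midnight [twilight otter]]]] [dawn kiln]].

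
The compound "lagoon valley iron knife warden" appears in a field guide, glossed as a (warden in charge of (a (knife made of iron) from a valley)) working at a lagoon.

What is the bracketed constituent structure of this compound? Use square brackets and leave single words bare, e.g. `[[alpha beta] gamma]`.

[lagoon [[valley [iron knife]] warden]]

Whole compound: head "warden" (specifically "valley iron knife warden"), modifier "lagoon".
Inside "valley iron knife warden": head "warden", modifier "valley iron knife".
Inside "valley iron knife": head "knife" (specifically "iron knife"), modifier "valley".
Inside "iron knife": head "knife", modifier "iron".
Assembled: [lagoon [[valley [iron knife]] warden]].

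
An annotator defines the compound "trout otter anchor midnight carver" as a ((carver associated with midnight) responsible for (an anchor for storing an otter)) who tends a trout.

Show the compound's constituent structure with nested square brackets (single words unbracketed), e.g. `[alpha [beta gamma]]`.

Overall it is a kind of carver (specifically "otter anchor midnight carver"); the modifier is "trout".
Within "otter anchor midnight carver", the head is "carver" (specifically "midnight carver") and the modifier is "otter anchor".
Within "otter anchor", the head is "anchor" and the modifier is "otter".
Within "midnight carver", the head is "carver" and the modifier is "midnight".
Assembled: [trout [[otter anchor] [midnight carver]]].

[trout [[otter anchor] [midnight carver]]]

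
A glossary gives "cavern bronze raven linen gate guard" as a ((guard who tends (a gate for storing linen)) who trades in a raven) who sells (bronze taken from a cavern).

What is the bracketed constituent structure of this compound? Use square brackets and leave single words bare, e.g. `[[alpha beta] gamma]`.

[[cavern bronze] [raven [[linen gate] guard]]]

Whole compound: head "guard" (specifically "raven linen gate guard"), modifier "cavern bronze".
Within "cavern bronze", the head is "bronze" and the modifier is "cavern".
Within "raven linen gate guard", the head is "guard" (specifically "linen gate guard") and the modifier is "raven".
Within "linen gate guard", the head is "guard" and the modifier is "linen gate".
Within "linen gate", the head is "gate" and the modifier is "linen".
Assembled: [[cavern bronze] [raven [[linen gate] guard]]].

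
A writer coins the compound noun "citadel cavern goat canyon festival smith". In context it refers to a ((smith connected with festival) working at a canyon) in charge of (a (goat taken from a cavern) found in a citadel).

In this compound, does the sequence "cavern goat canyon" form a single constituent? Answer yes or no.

no

The top-level split is [citadel cavern goat] [canyon festival smith]; the full structure is [[citadel [cavern goat]] [canyon [festival smith]]].
"cavern goat canyon" straddles a constituent boundary, so it is not a single unit.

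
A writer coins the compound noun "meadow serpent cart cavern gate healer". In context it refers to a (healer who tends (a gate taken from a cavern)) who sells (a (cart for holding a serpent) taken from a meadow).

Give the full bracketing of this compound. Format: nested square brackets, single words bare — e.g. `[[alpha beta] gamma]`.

[[meadow [serpent cart]] [[cavern gate] healer]]

At the top level: head "healer" (specifically "cavern gate healer"); modifier "meadow serpent cart".
"meadow serpent cart" → head "cart" (specifically "serpent cart"), modifier "meadow".
"serpent cart" → head "cart", modifier "serpent".
"cavern gate healer" → head "healer", modifier "cavern gate".
"cavern gate" → head "gate", modifier "cavern".
Putting it together: [[meadow [serpent cart]] [[cavern gate] healer]].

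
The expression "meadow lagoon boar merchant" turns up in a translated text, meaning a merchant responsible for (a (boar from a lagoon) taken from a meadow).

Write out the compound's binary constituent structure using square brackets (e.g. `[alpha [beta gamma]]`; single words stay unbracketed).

[[meadow [lagoon boar]] merchant]

At the top level: head "merchant"; modifier "meadow lagoon boar".
"meadow lagoon boar" → head "boar" (specifically "lagoon boar"), modifier "meadow".
"lagoon boar" → head "boar", modifier "lagoon".
Putting it together: [[meadow [lagoon boar]] merchant].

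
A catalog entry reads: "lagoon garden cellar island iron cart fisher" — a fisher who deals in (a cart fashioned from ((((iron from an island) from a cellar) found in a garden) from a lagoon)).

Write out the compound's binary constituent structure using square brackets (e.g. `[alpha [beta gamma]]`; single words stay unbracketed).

[[[lagoon [garden [cellar [island iron]]]] cart] fisher]

The outermost head in the paraphrase is "fisher", modified by "lagoon garden cellar island iron cart".
"lagoon garden cellar island iron cart" → head "cart", modifier "lagoon garden cellar island iron".
"lagoon garden cellar island iron" → head "iron" (specifically "garden cellar island iron"), modifier "lagoon".
"garden cellar island iron" → head "iron" (specifically "cellar island iron"), modifier "garden".
"cellar island iron" → head "iron" (specifically "island iron"), modifier "cellar".
"island iron" → head "iron", modifier "island".
Putting it together: [[[lagoon [garden [cellar [island iron]]]] cart] fisher].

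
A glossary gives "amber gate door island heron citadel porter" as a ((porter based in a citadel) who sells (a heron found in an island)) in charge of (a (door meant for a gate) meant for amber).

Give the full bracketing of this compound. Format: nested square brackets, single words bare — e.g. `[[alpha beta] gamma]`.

Overall it is a kind of porter (specifically "island heron citadel porter"); the modifier is "amber gate door".
Inside "amber gate door": head "door" (specifically "gate door"), modifier "amber".
Inside "gate door": head "door", modifier "gate".
Inside "island heron citadel porter": head "porter" (specifically "citadel porter"), modifier "island heron".
Inside "island heron": head "heron", modifier "island".
Inside "citadel porter": head "porter", modifier "citadel".
So the structure is [[amber [gate door]] [[island heron] [citadel porter]]].

[[amber [gate door]] [[island heron] [citadel porter]]]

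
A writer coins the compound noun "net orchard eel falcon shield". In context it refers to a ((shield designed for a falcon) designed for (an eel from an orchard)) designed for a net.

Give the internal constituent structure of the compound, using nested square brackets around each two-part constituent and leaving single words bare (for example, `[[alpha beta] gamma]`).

[net [[orchard eel] [falcon shield]]]

Overall it is a kind of shield (specifically "orchard eel falcon shield"); the modifier is "net".
Inside "orchard eel falcon shield": head "shield" (specifically "falcon shield"), modifier "orchard eel".
Inside "orchard eel": head "eel", modifier "orchard".
Inside "falcon shield": head "shield", modifier "falcon".
So the structure is [net [[orchard eel] [falcon shield]]].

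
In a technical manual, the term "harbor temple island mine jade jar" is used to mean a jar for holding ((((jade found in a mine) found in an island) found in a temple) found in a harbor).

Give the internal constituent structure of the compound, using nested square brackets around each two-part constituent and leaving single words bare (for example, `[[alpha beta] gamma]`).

[[harbor [temple [island [mine jade]]]] jar]

Overall it is a kind of jar; the modifier is "harbor temple island mine jade".
Inside "harbor temple island mine jade": head "jade" (specifically "temple island mine jade"), modifier "harbor".
Inside "temple island mine jade": head "jade" (specifically "island mine jade"), modifier "temple".
Inside "island mine jade": head "jade" (specifically "mine jade"), modifier "island".
Inside "mine jade": head "jade", modifier "mine".
Putting it together: [[harbor [temple [island [mine jade]]]] jar].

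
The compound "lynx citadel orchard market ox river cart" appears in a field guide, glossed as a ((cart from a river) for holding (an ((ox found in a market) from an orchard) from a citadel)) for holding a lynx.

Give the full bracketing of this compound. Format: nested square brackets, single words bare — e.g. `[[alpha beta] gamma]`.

[lynx [[citadel [orchard [market ox]]] [river cart]]]

Whole compound: head "cart" (specifically "citadel orchard market ox river cart"), modifier "lynx".
Within "citadel orchard market ox river cart", the head is "cart" (specifically "river cart") and the modifier is "citadel orchard market ox".
Within "citadel orchard market ox", the head is "ox" (specifically "orchard market ox") and the modifier is "citadel".
Within "orchard market ox", the head is "ox" (specifically "market ox") and the modifier is "orchard".
Within "market ox", the head is "ox" and the modifier is "market".
Within "river cart", the head is "cart" and the modifier is "river".
Putting it together: [lynx [[citadel [orchard [market ox]]] [river cart]]].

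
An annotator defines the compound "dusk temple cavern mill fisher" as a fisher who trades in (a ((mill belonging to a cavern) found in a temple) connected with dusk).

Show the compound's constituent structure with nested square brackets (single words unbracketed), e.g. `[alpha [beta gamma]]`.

At the top level: head "fisher"; modifier "dusk temple cavern mill".
"dusk temple cavern mill" → head "mill" (specifically "temple cavern mill"), modifier "dusk".
"temple cavern mill" → head "mill" (specifically "cavern mill"), modifier "temple".
"cavern mill" → head "mill", modifier "cavern".
Putting it together: [[dusk [temple [cavern mill]]] fisher].

[[dusk [temple [cavern mill]]] fisher]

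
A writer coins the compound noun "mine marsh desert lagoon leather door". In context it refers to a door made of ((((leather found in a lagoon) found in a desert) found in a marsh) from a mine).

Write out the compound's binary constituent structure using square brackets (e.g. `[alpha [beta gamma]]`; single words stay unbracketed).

[[mine [marsh [desert [lagoon leather]]]] door]

At the top level: head "door"; modifier "mine marsh desert lagoon leather".
Inside "mine marsh desert lagoon leather": head "leather" (specifically "marsh desert lagoon leather"), modifier "mine".
Inside "marsh desert lagoon leather": head "leather" (specifically "desert lagoon leather"), modifier "marsh".
Inside "desert lagoon leather": head "leather" (specifically "lagoon leather"), modifier "desert".
Inside "lagoon leather": head "leather", modifier "lagoon".
Putting it together: [[mine [marsh [desert [lagoon leather]]]] door].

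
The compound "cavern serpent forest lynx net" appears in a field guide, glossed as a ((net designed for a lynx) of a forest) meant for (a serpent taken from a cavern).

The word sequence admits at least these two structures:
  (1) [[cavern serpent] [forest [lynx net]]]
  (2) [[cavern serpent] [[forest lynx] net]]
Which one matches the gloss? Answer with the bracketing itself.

The paraphrase's head is the "net" part ("forest lynx net"); its modifier is "cavern serpent".
That top-level split, carried through the inner groups, gives [[cavern serpent] [forest [lynx net]]].

[[cavern serpent] [forest [lynx net]]]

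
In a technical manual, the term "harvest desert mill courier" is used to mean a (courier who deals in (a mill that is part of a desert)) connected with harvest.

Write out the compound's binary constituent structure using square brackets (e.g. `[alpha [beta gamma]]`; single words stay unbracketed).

Overall it is a kind of courier (specifically "desert mill courier"); the modifier is "harvest".
Inside "desert mill courier": head "courier", modifier "desert mill".
Inside "desert mill": head "mill", modifier "desert".
So the structure is [harvest [[desert mill] courier]].

[harvest [[desert mill] courier]]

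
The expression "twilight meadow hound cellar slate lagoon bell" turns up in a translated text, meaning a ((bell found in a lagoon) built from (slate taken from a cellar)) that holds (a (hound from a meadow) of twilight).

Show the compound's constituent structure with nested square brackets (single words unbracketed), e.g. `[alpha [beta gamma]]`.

[[twilight [meadow hound]] [[cellar slate] [lagoon bell]]]

Whole compound: head "bell" (specifically "cellar slate lagoon bell"), modifier "twilight meadow hound".
Inside "twilight meadow hound": head "hound" (specifically "meadow hound"), modifier "twilight".
Inside "meadow hound": head "hound", modifier "meadow".
Inside "cellar slate lagoon bell": head "bell" (specifically "lagoon bell"), modifier "cellar slate".
Inside "cellar slate": head "slate", modifier "cellar".
Inside "lagoon bell": head "bell", modifier "lagoon".
Putting it together: [[twilight [meadow hound]] [[cellar slate] [lagoon bell]]].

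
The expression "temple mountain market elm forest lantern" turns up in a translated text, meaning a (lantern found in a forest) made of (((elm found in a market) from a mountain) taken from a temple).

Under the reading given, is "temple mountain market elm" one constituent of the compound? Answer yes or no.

yes

The paraphrase groups the words so that "temple mountain market elm" is one unit: it corresponds to a single parenthesized sub-phrase.
The full structure is [[temple [mountain [market elm]]] [forest lantern]], in which [temple mountain market elm] is a constituent.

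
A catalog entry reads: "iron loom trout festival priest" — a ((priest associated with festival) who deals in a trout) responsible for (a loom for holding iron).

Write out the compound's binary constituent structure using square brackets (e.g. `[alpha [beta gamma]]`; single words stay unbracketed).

Whole compound: head "priest" (specifically "trout festival priest"), modifier "iron loom".
Within "iron loom", the head is "loom" and the modifier is "iron".
Within "trout festival priest", the head is "priest" (specifically "festival priest") and the modifier is "trout".
Within "festival priest", the head is "priest" and the modifier is "festival".
Putting it together: [[iron loom] [trout [festival priest]]].

[[iron loom] [trout [festival priest]]]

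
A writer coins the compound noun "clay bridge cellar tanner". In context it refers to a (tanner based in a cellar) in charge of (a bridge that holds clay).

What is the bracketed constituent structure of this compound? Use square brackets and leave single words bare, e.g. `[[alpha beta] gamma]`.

At the top level: head "tanner" (specifically "cellar tanner"); modifier "clay bridge".
"clay bridge" → head "bridge", modifier "clay".
"cellar tanner" → head "tanner", modifier "cellar".
Putting it together: [[clay bridge] [cellar tanner]].

[[clay bridge] [cellar tanner]]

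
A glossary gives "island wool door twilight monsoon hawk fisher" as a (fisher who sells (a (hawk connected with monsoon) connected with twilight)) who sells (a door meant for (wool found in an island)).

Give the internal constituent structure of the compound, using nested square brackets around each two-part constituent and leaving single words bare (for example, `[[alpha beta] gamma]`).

At the top level: head "fisher" (specifically "twilight monsoon hawk fisher"); modifier "island wool door".
"island wool door" → head "door", modifier "island wool".
"island wool" → head "wool", modifier "island".
"twilight monsoon hawk fisher" → head "fisher", modifier "twilight monsoon hawk".
"twilight monsoon hawk" → head "hawk" (specifically "monsoon hawk"), modifier "twilight".
"monsoon hawk" → head "hawk", modifier "monsoon".
Putting it together: [[[island wool] door] [[twilight [monsoon hawk]] fisher]].

[[[island wool] door] [[twilight [monsoon hawk]] fisher]]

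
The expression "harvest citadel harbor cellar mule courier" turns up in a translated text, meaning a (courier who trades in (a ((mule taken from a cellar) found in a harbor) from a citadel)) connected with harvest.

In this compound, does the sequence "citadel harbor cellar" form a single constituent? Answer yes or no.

no

The top-level split is [harvest] [citadel harbor cellar mule courier]; the full structure is [harvest [[citadel [harbor [cellar mule]]] courier]].
"citadel harbor cellar" straddles a constituent boundary, so it is not a single unit.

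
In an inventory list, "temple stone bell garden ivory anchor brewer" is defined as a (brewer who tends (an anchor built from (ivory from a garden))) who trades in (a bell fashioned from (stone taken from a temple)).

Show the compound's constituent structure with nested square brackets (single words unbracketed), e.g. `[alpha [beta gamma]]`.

The outermost head in the paraphrase is "brewer" (specifically "garden ivory anchor brewer"), modified by "temple stone bell".
Within "temple stone bell", the head is "bell" and the modifier is "temple stone".
Within "temple stone", the head is "stone" and the modifier is "temple".
Within "garden ivory anchor brewer", the head is "brewer" and the modifier is "garden ivory anchor".
Within "garden ivory anchor", the head is "anchor" and the modifier is "garden ivory".
Within "garden ivory", the head is "ivory" and the modifier is "garden".
Putting it together: [[[temple stone] bell] [[[garden ivory] anchor] brewer]].

[[[temple stone] bell] [[[garden ivory] anchor] brewer]]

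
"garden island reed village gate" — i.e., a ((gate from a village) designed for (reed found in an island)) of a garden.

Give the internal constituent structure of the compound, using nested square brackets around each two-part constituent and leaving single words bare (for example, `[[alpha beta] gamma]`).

Overall it is a kind of gate (specifically "island reed village gate"); the modifier is "garden".
"island reed village gate" → head "gate" (specifically "village gate"), modifier "island reed".
"island reed" → head "reed", modifier "island".
"village gate" → head "gate", modifier "village".
So the structure is [garden [[island reed] [village gate]]].

[garden [[island reed] [village gate]]]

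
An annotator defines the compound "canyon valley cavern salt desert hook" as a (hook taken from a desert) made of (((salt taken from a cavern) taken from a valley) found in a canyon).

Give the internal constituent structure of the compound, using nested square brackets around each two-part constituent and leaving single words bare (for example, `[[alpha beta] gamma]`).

The outermost head in the paraphrase is "hook" (specifically "desert hook"), modified by "canyon valley cavern salt".
Within "canyon valley cavern salt", the head is "salt" (specifically "valley cavern salt") and the modifier is "canyon".
Within "valley cavern salt", the head is "salt" (specifically "cavern salt") and the modifier is "valley".
Within "cavern salt", the head is "salt" and the modifier is "cavern".
Within "desert hook", the head is "hook" and the modifier is "desert".
Assembled: [[canyon [valley [cavern salt]]] [desert hook]].

[[canyon [valley [cavern salt]]] [desert hook]]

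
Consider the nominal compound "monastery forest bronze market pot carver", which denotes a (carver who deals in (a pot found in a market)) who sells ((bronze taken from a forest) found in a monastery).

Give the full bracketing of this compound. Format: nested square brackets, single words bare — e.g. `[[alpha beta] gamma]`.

Whole compound: head "carver" (specifically "market pot carver"), modifier "monastery forest bronze".
"monastery forest bronze" → head "bronze" (specifically "forest bronze"), modifier "monastery".
"forest bronze" → head "bronze", modifier "forest".
"market pot carver" → head "carver", modifier "market pot".
"market pot" → head "pot", modifier "market".
Assembled: [[monastery [forest bronze]] [[market pot] carver]].

[[monastery [forest bronze]] [[market pot] carver]]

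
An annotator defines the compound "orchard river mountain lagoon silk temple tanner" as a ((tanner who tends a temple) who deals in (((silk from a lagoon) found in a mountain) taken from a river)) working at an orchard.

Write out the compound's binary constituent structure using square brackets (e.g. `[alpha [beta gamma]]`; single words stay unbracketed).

[orchard [[river [mountain [lagoon silk]]] [temple tanner]]]

At the top level: head "tanner" (specifically "river mountain lagoon silk temple tanner"); modifier "orchard".
Within "river mountain lagoon silk temple tanner", the head is "tanner" (specifically "temple tanner") and the modifier is "river mountain lagoon silk".
Within "river mountain lagoon silk", the head is "silk" (specifically "mountain lagoon silk") and the modifier is "river".
Within "mountain lagoon silk", the head is "silk" (specifically "lagoon silk") and the modifier is "mountain".
Within "lagoon silk", the head is "silk" and the modifier is "lagoon".
Within "temple tanner", the head is "tanner" and the modifier is "temple".
Putting it together: [orchard [[river [mountain [lagoon silk]]] [temple tanner]]].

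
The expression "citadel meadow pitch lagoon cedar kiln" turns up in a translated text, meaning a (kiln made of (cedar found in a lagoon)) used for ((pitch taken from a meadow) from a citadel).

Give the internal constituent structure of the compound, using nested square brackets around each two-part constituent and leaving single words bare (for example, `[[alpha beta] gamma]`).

[[citadel [meadow pitch]] [[lagoon cedar] kiln]]

Overall it is a kind of kiln (specifically "lagoon cedar kiln"); the modifier is "citadel meadow pitch".
Within "citadel meadow pitch", the head is "pitch" (specifically "meadow pitch") and the modifier is "citadel".
Within "meadow pitch", the head is "pitch" and the modifier is "meadow".
Within "lagoon cedar kiln", the head is "kiln" and the modifier is "lagoon cedar".
Within "lagoon cedar", the head is "cedar" and the modifier is "lagoon".
So the structure is [[citadel [meadow pitch]] [[lagoon cedar] kiln]].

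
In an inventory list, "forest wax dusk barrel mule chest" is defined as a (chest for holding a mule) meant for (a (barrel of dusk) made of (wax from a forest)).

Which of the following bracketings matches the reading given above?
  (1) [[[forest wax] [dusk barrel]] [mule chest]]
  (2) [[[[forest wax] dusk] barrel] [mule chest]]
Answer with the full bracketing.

The paraphrase's head is the "chest" part ("mule chest"); its modifier is "forest wax dusk barrel".
That top-level split, carried through the inner groups, gives [[[forest wax] [dusk barrel]] [mule chest]].

[[[forest wax] [dusk barrel]] [mule chest]]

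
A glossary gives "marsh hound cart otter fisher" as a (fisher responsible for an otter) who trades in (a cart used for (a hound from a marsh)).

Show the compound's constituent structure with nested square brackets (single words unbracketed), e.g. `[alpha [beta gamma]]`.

[[[marsh hound] cart] [otter fisher]]

Whole compound: head "fisher" (specifically "otter fisher"), modifier "marsh hound cart".
Inside "marsh hound cart": head "cart", modifier "marsh hound".
Inside "marsh hound": head "hound", modifier "marsh".
Inside "otter fisher": head "fisher", modifier "otter".
Assembled: [[[marsh hound] cart] [otter fisher]].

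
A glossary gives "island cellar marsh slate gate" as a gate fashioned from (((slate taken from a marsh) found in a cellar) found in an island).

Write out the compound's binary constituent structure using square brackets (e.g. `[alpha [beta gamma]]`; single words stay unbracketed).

[[island [cellar [marsh slate]]] gate]

Overall it is a kind of gate; the modifier is "island cellar marsh slate".
"island cellar marsh slate" → head "slate" (specifically "cellar marsh slate"), modifier "island".
"cellar marsh slate" → head "slate" (specifically "marsh slate"), modifier "cellar".
"marsh slate" → head "slate", modifier "marsh".
So the structure is [[island [cellar [marsh slate]]] gate].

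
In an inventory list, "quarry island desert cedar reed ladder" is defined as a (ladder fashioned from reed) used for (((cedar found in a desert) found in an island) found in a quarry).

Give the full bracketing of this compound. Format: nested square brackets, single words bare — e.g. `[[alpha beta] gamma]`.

[[quarry [island [desert cedar]]] [reed ladder]]

Overall it is a kind of ladder (specifically "reed ladder"); the modifier is "quarry island desert cedar".
Inside "quarry island desert cedar": head "cedar" (specifically "island desert cedar"), modifier "quarry".
Inside "island desert cedar": head "cedar" (specifically "desert cedar"), modifier "island".
Inside "desert cedar": head "cedar", modifier "desert".
Inside "reed ladder": head "ladder", modifier "reed".
So the structure is [[quarry [island [desert cedar]]] [reed ladder]].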